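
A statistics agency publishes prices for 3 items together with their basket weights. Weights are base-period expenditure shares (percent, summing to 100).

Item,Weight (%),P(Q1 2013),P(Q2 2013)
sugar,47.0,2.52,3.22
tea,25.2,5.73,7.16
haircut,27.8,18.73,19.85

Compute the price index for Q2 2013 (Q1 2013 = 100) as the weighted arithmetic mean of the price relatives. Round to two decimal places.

sugar: 47.0 × (3.22/2.52) = 47.0 × 1.277778 = 60.0556
tea: 25.2 × (7.16/5.73) = 25.2 × 1.249564 = 31.4890
haircut: 27.8 × (19.85/18.73) = 27.8 × 1.059797 = 29.4624
Index = Σ wᵢ·(p₁ᵢ/p₀ᵢ) = 60.0556 + 31.4890 + 29.4624 = 121.0069

121.01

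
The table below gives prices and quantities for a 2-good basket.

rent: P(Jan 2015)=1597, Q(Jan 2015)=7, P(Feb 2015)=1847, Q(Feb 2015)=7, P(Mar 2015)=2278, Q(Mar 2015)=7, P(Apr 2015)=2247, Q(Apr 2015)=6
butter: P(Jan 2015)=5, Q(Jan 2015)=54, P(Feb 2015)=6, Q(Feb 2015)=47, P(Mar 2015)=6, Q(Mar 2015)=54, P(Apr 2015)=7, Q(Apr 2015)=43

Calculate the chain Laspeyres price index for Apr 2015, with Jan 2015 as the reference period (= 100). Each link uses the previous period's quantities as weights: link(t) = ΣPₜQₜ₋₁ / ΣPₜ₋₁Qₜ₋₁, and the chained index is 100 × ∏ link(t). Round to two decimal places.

140.77

Link Jan 2015→Feb 2015:
ΣP(Feb 2015)Q(Jan 2015) = 1847×7 + 6×54 = 12929 + 324 = 13253
ΣP(Jan 2015)Q(Jan 2015) = 1597×7 + 5×54 = 11179 + 270 = 11449
link = 13253/11449 = 1.157568
Link Feb 2015→Mar 2015:
ΣP(Mar 2015)Q(Feb 2015) = 2278×7 + 6×47 = 15946 + 282 = 16228
ΣP(Feb 2015)Q(Feb 2015) = 1847×7 + 6×47 = 12929 + 282 = 13211
link = 16228/13211 = 1.228370
Link Mar 2015→Apr 2015:
ΣP(Apr 2015)Q(Mar 2015) = 2247×7 + 7×54 = 15729 + 378 = 16107
ΣP(Mar 2015)Q(Mar 2015) = 2278×7 + 6×54 = 15946 + 324 = 16270
link = 16107/16270 = 0.989982
Chained index = 100 × 1.157568 × 1.228370 × 0.989982 = 140.7677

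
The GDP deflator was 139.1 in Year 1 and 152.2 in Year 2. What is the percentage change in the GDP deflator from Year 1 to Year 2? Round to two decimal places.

Change = (152.2 − 139.1) / 139.1 × 100
       = 13.1 / 139.1 × 100 = 9.4177%

9.42%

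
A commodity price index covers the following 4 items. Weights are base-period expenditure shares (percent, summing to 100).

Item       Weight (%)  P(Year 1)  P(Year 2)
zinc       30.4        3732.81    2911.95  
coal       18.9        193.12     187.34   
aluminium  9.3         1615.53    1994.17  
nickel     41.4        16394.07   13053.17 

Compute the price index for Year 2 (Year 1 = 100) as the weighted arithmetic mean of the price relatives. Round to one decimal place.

zinc: 30.4 × (2911.95/3732.81) = 30.4 × 0.780096 = 23.7149
coal: 18.9 × (187.34/193.12) = 18.9 × 0.970070 = 18.3343
aluminium: 9.3 × (1994.17/1615.53) = 9.3 × 1.234375 = 11.4797
nickel: 41.4 × (13053.17/16394.07) = 41.4 × 0.796213 = 32.9632
Index = Σ wᵢ·(p₁ᵢ/p₀ᵢ) = 23.7149 + 18.3343 + 11.4797 + 32.9632 = 86.4922

86.5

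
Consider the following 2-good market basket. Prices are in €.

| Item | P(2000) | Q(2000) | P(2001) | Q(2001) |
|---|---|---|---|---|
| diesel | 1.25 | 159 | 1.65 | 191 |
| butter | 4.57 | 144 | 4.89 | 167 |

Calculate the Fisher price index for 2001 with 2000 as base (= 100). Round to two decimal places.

Laspeyres component (base-period weights):
ΣP(2001)Q(2000) = 1.65×159 + 4.89×144 = 262.35 + 704.16 = 966.51
ΣP(2000)Q(2000) = 1.25×159 + 4.57×144 = 198.75 + 658.08 = 856.83
L = 966.51 / 856.83 × 100 = 112.8007
Paasche component (current-period weights):
ΣP(2001)Q(2001) = 1.65×191 + 4.89×167 = 315.15 + 816.63 = 1131.78
ΣP(2000)Q(2001) = 1.25×191 + 4.57×167 = 238.75 + 763.19 = 1001.94
P = 1131.78 / 1001.94 × 100 = 112.9589
Fisher = √(L × P) = √(112.8007 × 112.9589) = 112.8797

112.88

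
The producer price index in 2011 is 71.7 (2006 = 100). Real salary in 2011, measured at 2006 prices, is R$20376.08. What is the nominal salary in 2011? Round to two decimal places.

Nominal = Real × (Index/100) = 20376.08 × (71.7/100)
        = 20376.08 × 0.717 = 14609.6494

14609.65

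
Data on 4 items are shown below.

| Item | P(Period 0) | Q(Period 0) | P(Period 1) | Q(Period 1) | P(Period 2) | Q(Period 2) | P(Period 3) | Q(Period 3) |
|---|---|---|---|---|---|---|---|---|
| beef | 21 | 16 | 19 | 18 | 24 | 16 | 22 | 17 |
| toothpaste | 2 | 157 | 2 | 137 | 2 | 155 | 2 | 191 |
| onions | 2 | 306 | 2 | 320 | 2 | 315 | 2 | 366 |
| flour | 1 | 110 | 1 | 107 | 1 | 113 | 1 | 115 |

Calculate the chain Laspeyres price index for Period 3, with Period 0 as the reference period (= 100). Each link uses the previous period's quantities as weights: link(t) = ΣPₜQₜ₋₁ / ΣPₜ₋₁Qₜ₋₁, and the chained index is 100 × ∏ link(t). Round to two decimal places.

101.80

Link Period 0→Period 1:
ΣP(Period 1)Q(Period 0) = 19×16 + 2×157 + 2×306 + 1×110 = 304 + 314 + 612 + 110 = 1340
ΣP(Period 0)Q(Period 0) = 21×16 + 2×157 + 2×306 + 1×110 = 336 + 314 + 612 + 110 = 1372
link = 1340/1372 = 0.976676
Link Period 1→Period 2:
ΣP(Period 2)Q(Period 1) = 24×18 + 2×137 + 2×320 + 1×107 = 432 + 274 + 640 + 107 = 1453
ΣP(Period 1)Q(Period 1) = 19×18 + 2×137 + 2×320 + 1×107 = 342 + 274 + 640 + 107 = 1363
link = 1453/1363 = 1.066031
Link Period 2→Period 3:
ΣP(Period 3)Q(Period 2) = 22×16 + 2×155 + 2×315 + 1×113 = 352 + 310 + 630 + 113 = 1405
ΣP(Period 2)Q(Period 2) = 24×16 + 2×155 + 2×315 + 1×113 = 384 + 310 + 630 + 113 = 1437
link = 1405/1437 = 0.977731
Chained index = 100 × 0.976676 × 1.066031 × 0.977731 = 101.7982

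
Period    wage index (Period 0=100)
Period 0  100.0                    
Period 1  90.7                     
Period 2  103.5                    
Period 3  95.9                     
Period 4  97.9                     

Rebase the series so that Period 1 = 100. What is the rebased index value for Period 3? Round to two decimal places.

Rebased(Period 3) = 95.9 / 90.7 × 100 = 105.7332

105.73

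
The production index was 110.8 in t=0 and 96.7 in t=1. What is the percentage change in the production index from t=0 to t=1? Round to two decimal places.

-12.73%

Change = (96.7 − 110.8) / 110.8 × 100
       = -14.1 / 110.8 × 100 = -12.7256%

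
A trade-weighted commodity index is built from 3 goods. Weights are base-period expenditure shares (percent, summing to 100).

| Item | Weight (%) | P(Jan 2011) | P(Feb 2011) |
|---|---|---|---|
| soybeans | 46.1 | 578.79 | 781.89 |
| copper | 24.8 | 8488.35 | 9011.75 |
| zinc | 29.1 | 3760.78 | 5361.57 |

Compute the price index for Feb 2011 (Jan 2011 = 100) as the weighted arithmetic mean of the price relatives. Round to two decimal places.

130.09

soybeans: 46.1 × (781.89/578.79) = 46.1 × 1.350904 = 62.2767
copper: 24.8 × (9011.75/8488.35) = 24.8 × 1.061661 = 26.3292
zinc: 29.1 × (5361.57/3760.78) = 29.1 × 1.425654 = 41.4865
Index = Σ wᵢ·(p₁ᵢ/p₀ᵢ) = 62.2767 + 26.3292 + 41.4865 = 130.0924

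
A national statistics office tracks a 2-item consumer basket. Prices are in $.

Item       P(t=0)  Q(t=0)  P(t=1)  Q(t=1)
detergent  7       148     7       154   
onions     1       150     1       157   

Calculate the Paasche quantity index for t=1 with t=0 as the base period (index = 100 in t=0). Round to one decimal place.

Paasche quantity index uses current-period prices as weights.
ΣP(t=1)·Q(t=1) = 7×154 + 1×157 = 1078 + 157 = 1235
ΣP(t=1)·Q(t=0) = 7×148 + 1×150 = 1036 + 150 = 1186
Index = 1235 / 1186 × 100 = 104.1315

104.1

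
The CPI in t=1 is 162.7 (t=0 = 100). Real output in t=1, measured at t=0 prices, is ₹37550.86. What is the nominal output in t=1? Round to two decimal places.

61095.25

Nominal = Real × (Index/100) = 37550.86 × (162.7/100)
        = 37550.86 × 1.627 = 61095.2492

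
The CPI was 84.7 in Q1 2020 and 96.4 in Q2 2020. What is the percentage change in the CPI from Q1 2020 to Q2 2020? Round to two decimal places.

13.81%

Change = (96.4 − 84.7) / 84.7 × 100
       = 11.7 / 84.7 × 100 = 13.8135%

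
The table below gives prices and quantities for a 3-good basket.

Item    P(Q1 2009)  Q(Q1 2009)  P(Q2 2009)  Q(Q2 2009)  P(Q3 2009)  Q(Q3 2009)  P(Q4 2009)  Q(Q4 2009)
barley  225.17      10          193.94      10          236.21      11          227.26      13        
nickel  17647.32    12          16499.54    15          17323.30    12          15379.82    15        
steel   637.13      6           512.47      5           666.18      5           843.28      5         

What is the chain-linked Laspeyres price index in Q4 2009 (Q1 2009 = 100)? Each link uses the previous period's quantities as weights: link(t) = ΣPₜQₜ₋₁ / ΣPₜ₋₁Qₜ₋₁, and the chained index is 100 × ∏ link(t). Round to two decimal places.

Link Q1 2009→Q2 2009:
ΣP(Q2 2009)Q(Q1 2009) = 193.94×10 + 16499.54×12 + 512.47×6 = 1939.4 + 197994.48 + 3074.82 = 203008.7
ΣP(Q1 2009)Q(Q1 2009) = 225.17×10 + 17647.32×12 + 637.13×6 = 2251.7 + 211767.84 + 3822.78 = 217842.32
link = 203008.7/217842.32 = 0.931907
Link Q2 2009→Q3 2009:
ΣP(Q3 2009)Q(Q2 2009) = 236.21×10 + 17323.30×15 + 666.18×5 = 2362.1 + 259849.5 + 3330.9 = 265542.5
ΣP(Q2 2009)Q(Q2 2009) = 193.94×10 + 16499.54×15 + 512.47×5 = 1939.4 + 247493.1 + 2562.35 = 251994.85
link = 265542.5/251994.85 = 1.053762
Link Q3 2009→Q4 2009:
ΣP(Q4 2009)Q(Q3 2009) = 227.26×11 + 15379.82×12 + 843.28×5 = 2499.86 + 184557.84 + 4216.4 = 191274.1
ΣP(Q3 2009)Q(Q3 2009) = 236.21×11 + 17323.30×12 + 666.18×5 = 2598.31 + 207879.6 + 3330.9 = 213808.81
link = 191274.1/213808.81 = 0.894603
Chained index = 100 × 0.931907 × 1.053762 × 0.894603 = 87.8507

87.85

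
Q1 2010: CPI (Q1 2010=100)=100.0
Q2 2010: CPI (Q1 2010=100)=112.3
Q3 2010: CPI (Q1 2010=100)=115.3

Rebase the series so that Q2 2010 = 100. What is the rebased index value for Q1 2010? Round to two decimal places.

Rebased(Q1 2010) = 100.0 / 112.3 × 100 = 89.0472

89.05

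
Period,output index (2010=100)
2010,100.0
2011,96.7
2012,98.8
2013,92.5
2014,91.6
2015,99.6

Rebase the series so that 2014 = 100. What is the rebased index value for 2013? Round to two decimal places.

Rebased(2013) = 92.5 / 91.6 × 100 = 100.9825

100.98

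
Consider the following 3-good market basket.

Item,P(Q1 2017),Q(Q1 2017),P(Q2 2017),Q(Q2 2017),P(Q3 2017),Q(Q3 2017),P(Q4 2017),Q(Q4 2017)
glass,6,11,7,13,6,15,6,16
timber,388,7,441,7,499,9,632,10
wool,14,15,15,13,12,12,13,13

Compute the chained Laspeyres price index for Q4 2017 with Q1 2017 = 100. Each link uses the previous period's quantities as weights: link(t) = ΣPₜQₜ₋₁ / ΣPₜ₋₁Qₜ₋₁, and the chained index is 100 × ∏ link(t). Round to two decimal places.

Link Q1 2017→Q2 2017:
ΣP(Q2 2017)Q(Q1 2017) = 7×11 + 441×7 + 15×15 = 77 + 3087 + 225 = 3389
ΣP(Q1 2017)Q(Q1 2017) = 6×11 + 388×7 + 14×15 = 66 + 2716 + 210 = 2992
link = 3389/2992 = 1.132687
Link Q2 2017→Q3 2017:
ΣP(Q3 2017)Q(Q2 2017) = 6×13 + 499×7 + 12×13 = 78 + 3493 + 156 = 3727
ΣP(Q2 2017)Q(Q2 2017) = 7×13 + 441×7 + 15×13 = 91 + 3087 + 195 = 3373
link = 3727/3373 = 1.104951
Link Q3 2017→Q4 2017:
ΣP(Q4 2017)Q(Q3 2017) = 6×15 + 632×9 + 13×12 = 90 + 5688 + 156 = 5934
ΣP(Q3 2017)Q(Q3 2017) = 6×15 + 499×9 + 12×12 = 90 + 4491 + 144 = 4725
link = 5934/4725 = 1.255873
Chained index = 100 × 1.132687 × 1.104951 × 1.255873 = 157.1805

157.18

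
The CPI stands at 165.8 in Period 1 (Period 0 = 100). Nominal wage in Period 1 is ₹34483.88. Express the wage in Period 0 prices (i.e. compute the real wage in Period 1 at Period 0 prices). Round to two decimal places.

20798.48

Real = Nominal ÷ (Index/100) = 34483.88 ÷ (165.8/100)
     = 34483.88 ÷ 1.658 = 20798.4801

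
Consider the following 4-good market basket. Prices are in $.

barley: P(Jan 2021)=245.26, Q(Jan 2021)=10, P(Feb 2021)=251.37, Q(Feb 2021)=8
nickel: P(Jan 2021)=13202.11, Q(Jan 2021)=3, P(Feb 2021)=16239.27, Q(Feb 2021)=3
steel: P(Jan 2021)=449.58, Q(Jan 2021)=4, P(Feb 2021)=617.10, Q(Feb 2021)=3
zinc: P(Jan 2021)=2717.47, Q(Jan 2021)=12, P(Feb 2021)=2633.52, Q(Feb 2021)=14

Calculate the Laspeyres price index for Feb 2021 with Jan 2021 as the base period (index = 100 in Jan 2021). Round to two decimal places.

Laspeyres price index uses base-period quantities as weights.
ΣP(Feb 2021)·Q(Jan 2021) = 251.37×10 + 16239.27×3 + 617.10×4 + 2633.52×12 = 2513.7 + 48717.81 + 2468.4 + 31602.24 = 85302.15
ΣP(Jan 2021)·Q(Jan 2021) = 245.26×10 + 13202.11×3 + 449.58×4 + 2717.47×12 = 2452.6 + 39606.33 + 1798.32 + 32609.64 = 76466.89
Index = 85302.15 / 76466.89 × 100 = 111.5544

111.55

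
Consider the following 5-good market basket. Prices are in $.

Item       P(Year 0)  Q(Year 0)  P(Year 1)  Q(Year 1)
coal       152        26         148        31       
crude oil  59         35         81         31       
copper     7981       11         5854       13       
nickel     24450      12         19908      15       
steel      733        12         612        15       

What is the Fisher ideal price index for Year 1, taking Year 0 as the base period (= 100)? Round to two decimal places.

Laspeyres component (base-period weights):
ΣP(Year 1)Q(Year 0) = 148×26 + 81×35 + 5854×11 + 19908×12 + 612×12 = 3848 + 2835 + 64394 + 238896 + 7344 = 317317
ΣP(Year 0)Q(Year 0) = 152×26 + 59×35 + 7981×11 + 24450×12 + 733×12 = 3952 + 2065 + 87791 + 293400 + 8796 = 396004
L = 317317 / 396004 × 100 = 80.1297
Paasche component (current-period weights):
ΣP(Year 1)Q(Year 1) = 148×31 + 81×31 + 5854×13 + 19908×15 + 612×15 = 4588 + 2511 + 76102 + 298620 + 9180 = 391001
ΣP(Year 0)Q(Year 1) = 152×31 + 59×31 + 7981×13 + 24450×15 + 733×15 = 4712 + 1829 + 103753 + 366750 + 10995 = 488039
P = 391001 / 488039 × 100 = 80.1168
Fisher = √(L × P) = √(80.1297 × 80.1168) = 80.1232

80.12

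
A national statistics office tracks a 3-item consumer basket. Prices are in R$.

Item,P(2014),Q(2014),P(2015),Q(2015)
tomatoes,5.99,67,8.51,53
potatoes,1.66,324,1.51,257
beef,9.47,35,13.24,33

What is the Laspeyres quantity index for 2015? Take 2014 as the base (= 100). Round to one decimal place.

Laspeyres quantity index uses base-period prices as weights.
ΣP(2014)·Q(2015) = 5.99×53 + 1.66×257 + 9.47×33 = 317.47 + 426.62 + 312.51 = 1056.6
ΣP(2014)·Q(2014) = 5.99×67 + 1.66×324 + 9.47×35 = 401.33 + 537.84 + 331.45 = 1270.62
Index = 1056.6 / 1270.62 × 100 = 83.1563

83.2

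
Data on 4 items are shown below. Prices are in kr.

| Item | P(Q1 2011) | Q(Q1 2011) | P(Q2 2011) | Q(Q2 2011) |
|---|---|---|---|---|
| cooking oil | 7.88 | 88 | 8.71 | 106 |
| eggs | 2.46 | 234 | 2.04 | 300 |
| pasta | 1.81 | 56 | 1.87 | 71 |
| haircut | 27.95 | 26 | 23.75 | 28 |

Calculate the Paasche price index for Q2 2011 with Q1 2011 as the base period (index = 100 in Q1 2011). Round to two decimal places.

Paasche price index uses current-period quantities as weights.
ΣP(Q2 2011)·Q(Q2 2011) = 8.71×106 + 2.04×300 + 1.87×71 + 23.75×28 = 923.26 + 612 + 132.77 + 665 = 2333.03
ΣP(Q1 2011)·Q(Q2 2011) = 7.88×106 + 2.46×300 + 1.81×71 + 27.95×28 = 835.28 + 738 + 128.51 + 782.6 = 2484.39
Index = 2333.03 / 2484.39 × 100 = 93.9076

93.91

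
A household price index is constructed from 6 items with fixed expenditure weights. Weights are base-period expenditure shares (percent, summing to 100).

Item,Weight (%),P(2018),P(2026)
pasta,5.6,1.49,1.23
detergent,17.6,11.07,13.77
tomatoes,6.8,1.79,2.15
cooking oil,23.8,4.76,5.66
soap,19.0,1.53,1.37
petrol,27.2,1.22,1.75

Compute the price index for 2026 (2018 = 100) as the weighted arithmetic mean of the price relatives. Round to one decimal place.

119.0

pasta: 5.6 × (1.23/1.49) = 5.6 × 0.825503 = 4.6228
detergent: 17.6 × (13.77/11.07) = 17.6 × 1.243902 = 21.8927
tomatoes: 6.8 × (2.15/1.79) = 6.8 × 1.201117 = 8.1676
cooking oil: 23.8 × (5.66/4.76) = 23.8 × 1.189076 = 28.3000
soap: 19.0 × (1.37/1.53) = 19.0 × 0.895425 = 17.0131
petrol: 27.2 × (1.75/1.22) = 27.2 × 1.434426 = 39.0164
Index = Σ wᵢ·(p₁ᵢ/p₀ᵢ) = 4.6228 + 21.8927 + 8.1676 + 28.3000 + 17.0131 + 39.0164 = 119.0126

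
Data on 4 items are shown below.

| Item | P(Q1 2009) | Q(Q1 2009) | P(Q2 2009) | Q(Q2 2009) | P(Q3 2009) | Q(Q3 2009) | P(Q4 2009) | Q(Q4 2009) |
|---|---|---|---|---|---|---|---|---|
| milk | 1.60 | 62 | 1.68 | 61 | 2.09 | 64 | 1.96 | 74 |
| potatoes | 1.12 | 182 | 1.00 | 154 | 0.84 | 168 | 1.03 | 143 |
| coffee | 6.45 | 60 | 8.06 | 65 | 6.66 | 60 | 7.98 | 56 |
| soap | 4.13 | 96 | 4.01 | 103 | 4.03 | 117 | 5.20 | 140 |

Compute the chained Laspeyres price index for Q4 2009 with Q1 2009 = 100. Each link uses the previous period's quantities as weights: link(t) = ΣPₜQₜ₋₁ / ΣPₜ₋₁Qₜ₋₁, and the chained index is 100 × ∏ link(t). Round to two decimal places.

118.97

Link Q1 2009→Q2 2009:
ΣP(Q2 2009)Q(Q1 2009) = 1.68×62 + 1.00×182 + 8.06×60 + 4.01×96 = 104.16 + 182 + 483.6 + 384.96 = 1154.72
ΣP(Q1 2009)Q(Q1 2009) = 1.60×62 + 1.12×182 + 6.45×60 + 4.13×96 = 99.2 + 203.84 + 387 + 396.48 = 1086.52
link = 1154.72/1086.52 = 1.062769
Link Q2 2009→Q3 2009:
ΣP(Q3 2009)Q(Q2 2009) = 2.09×61 + 0.84×154 + 6.66×65 + 4.03×103 = 127.49 + 129.36 + 432.9 + 415.09 = 1104.84
ΣP(Q2 2009)Q(Q2 2009) = 1.68×61 + 1.00×154 + 8.06×65 + 4.01×103 = 102.48 + 154 + 523.9 + 413.03 = 1193.41
link = 1104.84/1193.41 = 0.925784
Link Q3 2009→Q4 2009:
ΣP(Q4 2009)Q(Q3 2009) = 1.96×64 + 1.03×168 + 7.98×60 + 5.20×117 = 125.44 + 173.04 + 478.8 + 608.4 = 1385.68
ΣP(Q3 2009)Q(Q3 2009) = 2.09×64 + 0.84×168 + 6.66×60 + 4.03×117 = 133.76 + 141.12 + 399.6 + 471.51 = 1145.99
link = 1385.68/1145.99 = 1.209155
Chained index = 100 × 1.062769 × 0.925784 × 1.209155 = 118.9682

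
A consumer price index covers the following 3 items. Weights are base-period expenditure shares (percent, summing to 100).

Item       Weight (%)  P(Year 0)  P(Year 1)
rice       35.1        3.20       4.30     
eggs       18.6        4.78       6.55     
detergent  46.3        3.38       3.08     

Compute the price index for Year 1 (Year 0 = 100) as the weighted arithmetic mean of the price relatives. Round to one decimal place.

rice: 35.1 × (4.30/3.20) = 35.1 × 1.343750 = 47.1656
eggs: 18.6 × (6.55/4.78) = 18.6 × 1.370293 = 25.4874
detergent: 46.3 × (3.08/3.38) = 46.3 × 0.911243 = 42.1905
Index = Σ wᵢ·(p₁ᵢ/p₀ᵢ) = 47.1656 + 25.4874 + 42.1905 = 114.8436

114.8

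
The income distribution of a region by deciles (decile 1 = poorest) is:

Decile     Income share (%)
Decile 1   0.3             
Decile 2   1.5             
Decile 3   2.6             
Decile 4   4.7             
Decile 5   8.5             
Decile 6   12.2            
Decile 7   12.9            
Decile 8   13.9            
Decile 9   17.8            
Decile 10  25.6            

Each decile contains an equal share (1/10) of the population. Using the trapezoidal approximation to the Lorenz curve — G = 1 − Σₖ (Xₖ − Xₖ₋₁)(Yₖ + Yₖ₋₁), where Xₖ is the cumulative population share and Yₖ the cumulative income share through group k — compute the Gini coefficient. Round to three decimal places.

Cumulative income shares Yₖ: 0.0030, 0.0180, 0.0440, 0.0910, 0.1760, 0.2980, 0.4270, 0.5660, 0.7440, 1.0000
Σ (Xₖ−Xₖ₋₁)(Yₖ+Yₖ₋₁) = (1/10)(0.0030+0.0000) + (1/10)(0.0180+0.0030) + (1/10)(0.0440+0.0180) + (1/10)(0.0910+0.0440) + (1/10)(0.1760+0.0910) + (1/10)(0.2980+0.1760) + (1/10)(0.4270+0.2980) + (1/10)(0.5660+0.4270) + (1/10)(0.7440+0.5660) + (1/10)(1.0000+0.7440)
  = 0.0003 + 0.0021 + 0.0062 + 0.0135 + 0.0267 + 0.0474 + 0.0725 + 0.0993 + 0.1310 + 0.1744 = 0.5734
G = 1 − 0.5734 = 0.4266

0.427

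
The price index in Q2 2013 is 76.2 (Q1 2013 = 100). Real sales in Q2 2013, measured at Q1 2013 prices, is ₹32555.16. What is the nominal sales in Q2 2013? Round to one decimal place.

Nominal = Real × (Index/100) = 32555.16 × (76.2/100)
        = 32555.16 × 0.762 = 24807.0319

24807.0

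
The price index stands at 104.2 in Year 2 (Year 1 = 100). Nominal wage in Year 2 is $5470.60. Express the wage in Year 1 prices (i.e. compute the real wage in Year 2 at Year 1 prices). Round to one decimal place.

Real = Nominal ÷ (Index/100) = 5470.60 ÷ (104.2/100)
     = 5470.60 ÷ 1.042 = 5250.0960

5250.1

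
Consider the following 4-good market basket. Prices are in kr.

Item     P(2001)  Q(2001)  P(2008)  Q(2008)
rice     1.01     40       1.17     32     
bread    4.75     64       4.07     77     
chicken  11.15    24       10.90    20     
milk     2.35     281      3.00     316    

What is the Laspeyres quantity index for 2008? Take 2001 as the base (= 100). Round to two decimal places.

107.18

Laspeyres quantity index uses base-period prices as weights.
ΣP(2001)·Q(2008) = 1.01×32 + 4.75×77 + 11.15×20 + 2.35×316 = 32.32 + 365.75 + 223 + 742.6 = 1363.67
ΣP(2001)·Q(2001) = 1.01×40 + 4.75×64 + 11.15×24 + 2.35×281 = 40.4 + 304 + 267.6 + 660.35 = 1272.35
Index = 1363.67 / 1272.35 × 100 = 107.1773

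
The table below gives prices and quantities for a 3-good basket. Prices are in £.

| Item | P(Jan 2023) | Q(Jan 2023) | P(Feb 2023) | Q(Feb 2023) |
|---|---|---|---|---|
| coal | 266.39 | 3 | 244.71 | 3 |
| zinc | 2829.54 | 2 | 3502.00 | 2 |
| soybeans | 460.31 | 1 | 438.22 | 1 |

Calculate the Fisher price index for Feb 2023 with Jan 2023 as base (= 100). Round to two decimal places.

118.18

Laspeyres component (base-period weights):
ΣP(Feb 2023)Q(Jan 2023) = 244.71×3 + 3502.00×2 + 438.22×1 = 734.13 + 7004 + 438.22 = 8176.35
ΣP(Jan 2023)Q(Jan 2023) = 266.39×3 + 2829.54×2 + 460.31×1 = 799.17 + 5659.08 + 460.31 = 6918.56
L = 8176.35 / 6918.56 × 100 = 118.1799
Paasche component (current-period weights):
ΣP(Feb 2023)Q(Feb 2023) = 244.71×3 + 3502.00×2 + 438.22×1 = 734.13 + 7004 + 438.22 = 8176.35
ΣP(Jan 2023)Q(Feb 2023) = 266.39×3 + 2829.54×2 + 460.31×1 = 799.17 + 5659.08 + 460.31 = 6918.56
P = 8176.35 / 6918.56 × 100 = 118.1799
Fisher = √(L × P) = √(118.1799 × 118.1799) = 118.1799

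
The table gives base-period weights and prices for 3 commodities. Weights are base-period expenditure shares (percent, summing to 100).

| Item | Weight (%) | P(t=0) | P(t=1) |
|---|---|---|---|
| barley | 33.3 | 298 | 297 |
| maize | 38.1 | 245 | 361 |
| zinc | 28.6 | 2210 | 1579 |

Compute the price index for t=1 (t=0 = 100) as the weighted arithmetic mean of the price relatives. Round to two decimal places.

barley: 33.3 × (297/298) = 33.3 × 0.996644 = 33.1883
maize: 38.1 × (361/245) = 38.1 × 1.473469 = 56.1392
zinc: 28.6 × (1579/2210) = 28.6 × 0.714480 = 20.4341
Index = Σ wᵢ·(p₁ᵢ/p₀ᵢ) = 33.1883 + 56.1392 + 20.4341 = 109.7616

109.76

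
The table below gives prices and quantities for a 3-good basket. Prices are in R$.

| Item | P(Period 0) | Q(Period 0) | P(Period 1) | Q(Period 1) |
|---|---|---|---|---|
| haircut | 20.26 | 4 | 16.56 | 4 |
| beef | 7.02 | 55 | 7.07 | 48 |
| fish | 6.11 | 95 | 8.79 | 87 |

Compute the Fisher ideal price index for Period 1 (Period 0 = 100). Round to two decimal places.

123.20

Laspeyres component (base-period weights):
ΣP(Period 1)Q(Period 0) = 16.56×4 + 7.07×55 + 8.79×95 = 66.24 + 388.85 + 835.05 = 1290.14
ΣP(Period 0)Q(Period 0) = 20.26×4 + 7.02×55 + 6.11×95 = 81.04 + 386.1 + 580.45 = 1047.59
L = 1290.14 / 1047.59 × 100 = 123.1531
Paasche component (current-period weights):
ΣP(Period 1)Q(Period 1) = 16.56×4 + 7.07×48 + 8.79×87 = 66.24 + 339.36 + 764.73 = 1170.33
ΣP(Period 0)Q(Period 1) = 20.26×4 + 7.02×48 + 6.11×87 = 81.04 + 336.96 + 531.57 = 949.57
P = 1170.33 / 949.57 × 100 = 123.2484
Fisher = √(L × P) = √(123.1531 × 123.2484) = 123.2008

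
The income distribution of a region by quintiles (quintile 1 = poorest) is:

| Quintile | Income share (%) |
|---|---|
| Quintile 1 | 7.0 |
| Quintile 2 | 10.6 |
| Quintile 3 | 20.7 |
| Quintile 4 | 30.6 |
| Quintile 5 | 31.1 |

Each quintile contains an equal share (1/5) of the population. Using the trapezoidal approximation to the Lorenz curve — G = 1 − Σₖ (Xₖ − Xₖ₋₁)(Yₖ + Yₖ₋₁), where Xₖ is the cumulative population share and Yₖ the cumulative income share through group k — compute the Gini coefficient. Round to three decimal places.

0.273

Cumulative income shares Yₖ: 0.0700, 0.1760, 0.3830, 0.6890, 1.0000
Σ (Xₖ−Xₖ₋₁)(Yₖ+Yₖ₋₁) = (1/5)(0.0700+0.0000) + (1/5)(0.1760+0.0700) + (1/5)(0.3830+0.1760) + (1/5)(0.6890+0.3830) + (1/5)(1.0000+0.6890)
  = 0.0140 + 0.0492 + 0.1118 + 0.2144 + 0.3378 = 0.7272
G = 1 − 0.7272 = 0.2728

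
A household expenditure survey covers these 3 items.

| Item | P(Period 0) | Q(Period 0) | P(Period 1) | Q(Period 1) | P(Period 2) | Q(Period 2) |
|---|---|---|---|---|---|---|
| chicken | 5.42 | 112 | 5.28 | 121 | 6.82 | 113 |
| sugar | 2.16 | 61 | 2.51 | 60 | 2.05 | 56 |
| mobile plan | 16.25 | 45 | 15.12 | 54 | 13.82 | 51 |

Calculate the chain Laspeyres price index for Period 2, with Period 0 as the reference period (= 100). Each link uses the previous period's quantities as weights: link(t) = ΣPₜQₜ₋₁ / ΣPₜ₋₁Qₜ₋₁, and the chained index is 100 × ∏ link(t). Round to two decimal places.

Link Period 0→Period 1:
ΣP(Period 1)Q(Period 0) = 5.28×112 + 2.51×61 + 15.12×45 = 591.36 + 153.11 + 680.4 = 1424.87
ΣP(Period 0)Q(Period 0) = 5.42×112 + 2.16×61 + 16.25×45 = 607.04 + 131.76 + 731.25 = 1470.05
link = 1424.87/1470.05 = 0.969266
Link Period 1→Period 2:
ΣP(Period 2)Q(Period 1) = 6.82×121 + 2.05×60 + 13.82×54 = 825.22 + 123 + 746.28 = 1694.5
ΣP(Period 1)Q(Period 1) = 5.28×121 + 2.51×60 + 15.12×54 = 638.88 + 150.6 + 816.48 = 1605.96
link = 1694.5/1605.96 = 1.055132
Chained index = 100 × 0.969266 × 1.055132 = 102.2704

102.27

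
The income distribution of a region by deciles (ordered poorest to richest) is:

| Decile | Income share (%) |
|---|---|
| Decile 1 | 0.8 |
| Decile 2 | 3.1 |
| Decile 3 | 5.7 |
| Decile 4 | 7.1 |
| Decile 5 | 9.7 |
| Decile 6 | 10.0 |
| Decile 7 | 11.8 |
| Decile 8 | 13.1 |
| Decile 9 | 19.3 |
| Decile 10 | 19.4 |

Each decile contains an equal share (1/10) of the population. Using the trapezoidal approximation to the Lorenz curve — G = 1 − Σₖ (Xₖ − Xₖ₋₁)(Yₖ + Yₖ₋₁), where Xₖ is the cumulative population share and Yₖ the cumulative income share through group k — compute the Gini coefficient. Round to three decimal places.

0.332

Cumulative income shares Yₖ: 0.0080, 0.0390, 0.0960, 0.1670, 0.2640, 0.3640, 0.4820, 0.6130, 0.8060, 1.0000
Σ (Xₖ−Xₖ₋₁)(Yₖ+Yₖ₋₁) = (1/10)(0.0080+0.0000) + (1/10)(0.0390+0.0080) + (1/10)(0.0960+0.0390) + (1/10)(0.1670+0.0960) + (1/10)(0.2640+0.1670) + (1/10)(0.3640+0.2640) + (1/10)(0.4820+0.3640) + (1/10)(0.6130+0.4820) + (1/10)(0.8060+0.6130) + (1/10)(1.0000+0.8060)
  = 0.0008 + 0.0047 + 0.0135 + 0.0263 + 0.0431 + 0.0628 + 0.0846 + 0.1095 + 0.1419 + 0.1806 = 0.6678
G = 1 − 0.6678 = 0.3322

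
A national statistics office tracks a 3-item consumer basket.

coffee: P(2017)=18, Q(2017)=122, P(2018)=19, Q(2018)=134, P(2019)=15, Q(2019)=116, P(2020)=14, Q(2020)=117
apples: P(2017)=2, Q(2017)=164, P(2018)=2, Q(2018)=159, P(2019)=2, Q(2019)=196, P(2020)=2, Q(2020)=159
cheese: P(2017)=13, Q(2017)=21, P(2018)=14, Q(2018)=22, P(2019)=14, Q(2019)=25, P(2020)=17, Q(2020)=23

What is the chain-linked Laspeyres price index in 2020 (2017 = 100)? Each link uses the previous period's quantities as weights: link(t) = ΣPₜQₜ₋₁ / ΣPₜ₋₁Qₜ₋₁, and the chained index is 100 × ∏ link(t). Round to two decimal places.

Link 2017→2018:
ΣP(2018)Q(2017) = 19×122 + 2×164 + 14×21 = 2318 + 328 + 294 = 2940
ΣP(2017)Q(2017) = 18×122 + 2×164 + 13×21 = 2196 + 328 + 273 = 2797
link = 2940/2797 = 1.051126
Link 2018→2019:
ΣP(2019)Q(2018) = 15×134 + 2×159 + 14×22 = 2010 + 318 + 308 = 2636
ΣP(2018)Q(2018) = 19×134 + 2×159 + 14×22 = 2546 + 318 + 308 = 3172
link = 2636/3172 = 0.831021
Link 2019→2020:
ΣP(2020)Q(2019) = 14×116 + 2×196 + 17×25 = 1624 + 392 + 425 = 2441
ΣP(2019)Q(2019) = 15×116 + 2×196 + 14×25 = 1740 + 392 + 350 = 2482
link = 2441/2482 = 0.983481
Chained index = 100 × 1.051126 × 0.831021 × 0.983481 = 85.9079

85.91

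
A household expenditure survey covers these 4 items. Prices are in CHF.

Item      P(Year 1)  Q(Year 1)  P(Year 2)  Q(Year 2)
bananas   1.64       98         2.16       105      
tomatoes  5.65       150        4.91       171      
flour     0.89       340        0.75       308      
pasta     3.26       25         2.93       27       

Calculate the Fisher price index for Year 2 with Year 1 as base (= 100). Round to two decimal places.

Laspeyres component (base-period weights):
ΣP(Year 2)Q(Year 1) = 2.16×98 + 4.91×150 + 0.75×340 + 2.93×25 = 211.68 + 736.5 + 255 + 73.25 = 1276.43
ΣP(Year 1)Q(Year 1) = 1.64×98 + 5.65×150 + 0.89×340 + 3.26×25 = 160.72 + 847.5 + 302.6 + 81.5 = 1392.32
L = 1276.43 / 1392.32 × 100 = 91.6765
Paasche component (current-period weights):
ΣP(Year 2)Q(Year 2) = 2.16×105 + 4.91×171 + 0.75×308 + 2.93×27 = 226.8 + 839.61 + 231 + 79.11 = 1376.52
ΣP(Year 1)Q(Year 2) = 1.64×105 + 5.65×171 + 0.89×308 + 3.26×27 = 172.2 + 966.15 + 274.12 + 88.02 = 1500.49
P = 1376.52 / 1500.49 × 100 = 91.7380
Fisher = √(L × P) = √(91.6765 × 91.7380) = 91.7073

91.71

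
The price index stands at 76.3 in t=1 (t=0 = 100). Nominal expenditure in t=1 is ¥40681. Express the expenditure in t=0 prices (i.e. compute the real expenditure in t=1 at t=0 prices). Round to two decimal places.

53317.17

Real = Nominal ÷ (Index/100) = 40681 ÷ (76.3/100)
     = 40681 ÷ 0.763 = 53317.1691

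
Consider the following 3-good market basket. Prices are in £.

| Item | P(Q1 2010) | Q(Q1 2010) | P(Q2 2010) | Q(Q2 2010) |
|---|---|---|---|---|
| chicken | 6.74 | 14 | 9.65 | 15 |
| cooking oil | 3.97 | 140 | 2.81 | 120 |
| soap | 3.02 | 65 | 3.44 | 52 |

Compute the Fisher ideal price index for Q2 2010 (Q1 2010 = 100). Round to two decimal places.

Laspeyres component (base-period weights):
ΣP(Q2 2010)Q(Q1 2010) = 9.65×14 + 2.81×140 + 3.44×65 = 135.1 + 393.4 + 223.6 = 752.1
ΣP(Q1 2010)Q(Q1 2010) = 6.74×14 + 3.97×140 + 3.02×65 = 94.36 + 555.8 + 196.3 = 846.46
L = 752.1 / 846.46 × 100 = 88.8524
Paasche component (current-period weights):
ΣP(Q2 2010)Q(Q2 2010) = 9.65×15 + 2.81×120 + 3.44×52 = 144.75 + 337.2 + 178.88 = 660.83
ΣP(Q1 2010)Q(Q2 2010) = 6.74×15 + 3.97×120 + 3.02×52 = 101.1 + 476.4 + 157.04 = 734.54
P = 660.83 / 734.54 × 100 = 89.9651
Fisher = √(L × P) = √(88.8524 × 89.9651) = 89.4070

89.41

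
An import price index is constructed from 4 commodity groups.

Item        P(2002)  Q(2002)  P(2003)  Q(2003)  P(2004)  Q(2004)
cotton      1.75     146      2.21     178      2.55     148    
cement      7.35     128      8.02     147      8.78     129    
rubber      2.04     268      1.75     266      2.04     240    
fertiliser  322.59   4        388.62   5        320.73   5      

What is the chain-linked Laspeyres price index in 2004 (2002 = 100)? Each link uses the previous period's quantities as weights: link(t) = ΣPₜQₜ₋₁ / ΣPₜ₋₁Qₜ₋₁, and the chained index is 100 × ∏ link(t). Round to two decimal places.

108.67

Link 2002→2003:
ΣP(2003)Q(2002) = 2.21×146 + 8.02×128 + 1.75×268 + 388.62×4 = 322.66 + 1026.56 + 469 + 1554.48 = 3372.7
ΣP(2002)Q(2002) = 1.75×146 + 7.35×128 + 2.04×268 + 322.59×4 = 255.5 + 940.8 + 546.72 + 1290.36 = 3033.38
link = 3372.7/3033.38 = 1.111862
Link 2003→2004:
ΣP(2004)Q(2003) = 2.55×178 + 8.78×147 + 2.04×266 + 320.73×5 = 453.9 + 1290.66 + 542.64 + 1603.65 = 3890.85
ΣP(2003)Q(2003) = 2.21×178 + 8.02×147 + 1.75×266 + 388.62×5 = 393.38 + 1178.94 + 465.5 + 1943.1 = 3980.92
link = 3890.85/3980.92 = 0.977375
Chained index = 100 × 1.111862 × 0.977375 = 108.6706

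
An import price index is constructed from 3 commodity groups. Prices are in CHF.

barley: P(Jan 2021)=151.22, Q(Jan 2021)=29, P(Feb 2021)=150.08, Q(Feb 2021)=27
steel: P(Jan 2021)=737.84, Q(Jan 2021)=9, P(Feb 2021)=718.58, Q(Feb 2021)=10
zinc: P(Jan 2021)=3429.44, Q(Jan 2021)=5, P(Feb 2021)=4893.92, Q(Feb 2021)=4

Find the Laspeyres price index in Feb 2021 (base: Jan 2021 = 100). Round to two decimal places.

Laspeyres price index uses base-period quantities as weights.
ΣP(Feb 2021)·Q(Jan 2021) = 150.08×29 + 718.58×9 + 4893.92×5 = 4352.32 + 6467.22 + 24469.6 = 35289.14
ΣP(Jan 2021)·Q(Jan 2021) = 151.22×29 + 737.84×9 + 3429.44×5 = 4385.38 + 6640.56 + 17147.2 = 28173.14
Index = 35289.14 / 28173.14 × 100 = 125.2581

125.26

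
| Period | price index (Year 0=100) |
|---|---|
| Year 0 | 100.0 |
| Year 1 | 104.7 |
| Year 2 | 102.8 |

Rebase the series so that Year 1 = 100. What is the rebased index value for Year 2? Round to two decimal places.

98.19

Rebased(Year 2) = 102.8 / 104.7 × 100 = 98.1853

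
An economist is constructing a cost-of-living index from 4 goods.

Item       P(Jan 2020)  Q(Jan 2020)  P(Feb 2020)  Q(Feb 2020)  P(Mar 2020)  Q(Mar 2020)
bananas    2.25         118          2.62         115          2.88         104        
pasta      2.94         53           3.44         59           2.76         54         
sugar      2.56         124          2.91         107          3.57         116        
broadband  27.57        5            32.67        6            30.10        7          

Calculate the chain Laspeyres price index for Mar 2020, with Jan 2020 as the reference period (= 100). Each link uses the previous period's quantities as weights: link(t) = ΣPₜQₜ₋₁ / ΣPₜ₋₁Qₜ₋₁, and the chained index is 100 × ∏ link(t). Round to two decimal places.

121.01

Link Jan 2020→Feb 2020:
ΣP(Feb 2020)Q(Jan 2020) = 2.62×118 + 3.44×53 + 2.91×124 + 32.67×5 = 309.16 + 182.32 + 360.84 + 163.35 = 1015.67
ΣP(Jan 2020)Q(Jan 2020) = 2.25×118 + 2.94×53 + 2.56×124 + 27.57×5 = 265.5 + 155.82 + 317.44 + 137.85 = 876.61
link = 1015.67/876.61 = 1.158634
Link Feb 2020→Mar 2020:
ΣP(Mar 2020)Q(Feb 2020) = 2.88×115 + 2.76×59 + 3.57×107 + 30.10×6 = 331.2 + 162.84 + 381.99 + 180.6 = 1056.63
ΣP(Feb 2020)Q(Feb 2020) = 2.62×115 + 3.44×59 + 2.91×107 + 32.67×6 = 301.3 + 202.96 + 311.37 + 196.02 = 1011.65
link = 1056.63/1011.65 = 1.044462
Chained index = 100 × 1.158634 × 1.044462 = 121.0149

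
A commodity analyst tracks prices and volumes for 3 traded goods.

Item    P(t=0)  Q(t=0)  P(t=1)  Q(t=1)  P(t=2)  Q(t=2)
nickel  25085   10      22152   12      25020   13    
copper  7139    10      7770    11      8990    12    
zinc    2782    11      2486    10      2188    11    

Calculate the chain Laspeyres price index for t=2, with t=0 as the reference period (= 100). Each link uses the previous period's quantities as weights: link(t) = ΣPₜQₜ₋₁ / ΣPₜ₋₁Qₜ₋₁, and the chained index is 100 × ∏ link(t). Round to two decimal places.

Link t=0→t=1:
ΣP(t=1)Q(t=0) = 22152×10 + 7770×10 + 2486×11 = 221520 + 77700 + 27346 = 326566
ΣP(t=0)Q(t=0) = 25085×10 + 7139×10 + 2782×11 = 250850 + 71390 + 30602 = 352842
link = 326566/352842 = 0.925530
Link t=1→t=2:
ΣP(t=2)Q(t=1) = 25020×12 + 8990×11 + 2188×10 = 300240 + 98890 + 21880 = 421010
ΣP(t=1)Q(t=1) = 22152×12 + 7770×11 + 2486×10 = 265824 + 85470 + 24860 = 376154
link = 421010/376154 = 1.119249
Chained index = 100 × 0.925530 × 1.119249 = 103.5899

103.59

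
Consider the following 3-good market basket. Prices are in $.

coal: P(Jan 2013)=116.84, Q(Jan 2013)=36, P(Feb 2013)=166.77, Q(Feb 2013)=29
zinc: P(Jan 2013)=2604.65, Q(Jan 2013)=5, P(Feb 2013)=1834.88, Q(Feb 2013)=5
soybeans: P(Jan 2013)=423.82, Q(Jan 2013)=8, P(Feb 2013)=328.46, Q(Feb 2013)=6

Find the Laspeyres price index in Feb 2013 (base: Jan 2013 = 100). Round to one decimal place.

86.4

Laspeyres price index uses base-period quantities as weights.
ΣP(Feb 2013)·Q(Jan 2013) = 166.77×36 + 1834.88×5 + 328.46×8 = 6003.72 + 9174.4 + 2627.68 = 17805.8
ΣP(Jan 2013)·Q(Jan 2013) = 116.84×36 + 2604.65×5 + 423.82×8 = 4206.24 + 13023.25 + 3390.56 = 20620.05
Index = 17805.8 / 20620.05 × 100 = 86.3519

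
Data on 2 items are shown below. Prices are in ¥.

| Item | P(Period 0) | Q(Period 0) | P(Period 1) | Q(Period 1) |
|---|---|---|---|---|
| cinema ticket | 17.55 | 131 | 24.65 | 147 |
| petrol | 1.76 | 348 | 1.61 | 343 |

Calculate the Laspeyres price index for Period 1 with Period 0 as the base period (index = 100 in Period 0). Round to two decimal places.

Laspeyres price index uses base-period quantities as weights.
ΣP(Period 1)·Q(Period 0) = 24.65×131 + 1.61×348 = 3229.15 + 560.28 = 3789.43
ΣP(Period 0)·Q(Period 0) = 17.55×131 + 1.76×348 = 2299.05 + 612.48 = 2911.53
Index = 3789.43 / 2911.53 × 100 = 130.1525

130.15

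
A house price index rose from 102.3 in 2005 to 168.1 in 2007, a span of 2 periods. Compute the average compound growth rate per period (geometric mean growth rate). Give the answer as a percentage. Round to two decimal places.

Growth factor = (168.1/102.3)^(1/2) = (1.643206)^(1/2) = 1.281876
Growth rate = 1.281876 − 1 = 0.281876 = 28.1876%

28.19%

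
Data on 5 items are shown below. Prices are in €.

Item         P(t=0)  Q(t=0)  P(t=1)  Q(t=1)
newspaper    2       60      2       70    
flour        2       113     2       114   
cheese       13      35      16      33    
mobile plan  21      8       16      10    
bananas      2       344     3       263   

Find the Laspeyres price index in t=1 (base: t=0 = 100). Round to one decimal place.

124.7

Laspeyres price index uses base-period quantities as weights.
ΣP(t=1)·Q(t=0) = 2×60 + 2×113 + 16×35 + 16×8 + 3×344 = 120 + 226 + 560 + 128 + 1032 = 2066
ΣP(t=0)·Q(t=0) = 2×60 + 2×113 + 13×35 + 21×8 + 2×344 = 120 + 226 + 455 + 168 + 688 = 1657
Index = 2066 / 1657 × 100 = 124.6832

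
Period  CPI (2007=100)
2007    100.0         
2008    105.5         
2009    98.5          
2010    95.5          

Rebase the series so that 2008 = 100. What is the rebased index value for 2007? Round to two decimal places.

94.79

Rebased(2007) = 100.0 / 105.5 × 100 = 94.7867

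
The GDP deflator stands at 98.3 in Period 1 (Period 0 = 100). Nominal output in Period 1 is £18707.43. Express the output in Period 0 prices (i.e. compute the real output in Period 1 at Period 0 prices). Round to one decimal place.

Real = Nominal ÷ (Index/100) = 18707.43 ÷ (98.3/100)
     = 18707.43 ÷ 0.983 = 19030.9563

19031.0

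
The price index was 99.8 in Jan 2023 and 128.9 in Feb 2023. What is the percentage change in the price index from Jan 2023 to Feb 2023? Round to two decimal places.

29.16%

Change = (128.9 − 99.8) / 99.8 × 100
       = 29.1 / 99.8 × 100 = 29.1583%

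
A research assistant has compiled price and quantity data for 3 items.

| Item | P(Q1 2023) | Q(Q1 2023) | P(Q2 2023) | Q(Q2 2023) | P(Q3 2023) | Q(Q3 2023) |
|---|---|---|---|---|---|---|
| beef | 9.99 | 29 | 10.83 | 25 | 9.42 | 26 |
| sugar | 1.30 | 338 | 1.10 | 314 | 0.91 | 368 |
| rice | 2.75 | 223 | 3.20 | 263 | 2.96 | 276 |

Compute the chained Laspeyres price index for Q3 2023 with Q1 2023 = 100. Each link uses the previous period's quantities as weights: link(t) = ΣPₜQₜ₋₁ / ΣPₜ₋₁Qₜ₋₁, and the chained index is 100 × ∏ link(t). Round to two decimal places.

Link Q1 2023→Q2 2023:
ΣP(Q2 2023)Q(Q1 2023) = 10.83×29 + 1.10×338 + 3.20×223 = 314.07 + 371.8 + 713.6 = 1399.47
ΣP(Q1 2023)Q(Q1 2023) = 9.99×29 + 1.30×338 + 2.75×223 = 289.71 + 439.4 + 613.25 = 1342.36
link = 1399.47/1342.36 = 1.042544
Link Q2 2023→Q3 2023:
ΣP(Q3 2023)Q(Q2 2023) = 9.42×25 + 0.91×314 + 2.96×263 = 235.5 + 285.74 + 778.48 = 1299.72
ΣP(Q2 2023)Q(Q2 2023) = 10.83×25 + 1.10×314 + 3.20×263 = 270.75 + 345.4 + 841.6 = 1457.75
link = 1299.72/1457.75 = 0.891593
Chained index = 100 × 1.042544 × 0.891593 = 92.9526

92.95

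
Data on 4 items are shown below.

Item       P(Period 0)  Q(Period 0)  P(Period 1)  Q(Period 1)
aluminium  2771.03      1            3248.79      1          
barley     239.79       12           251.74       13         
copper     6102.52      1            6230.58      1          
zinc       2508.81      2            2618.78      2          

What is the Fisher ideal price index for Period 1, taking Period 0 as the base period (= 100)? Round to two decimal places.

Laspeyres component (base-period weights):
ΣP(Period 1)Q(Period 0) = 3248.79×1 + 251.74×12 + 6230.58×1 + 2618.78×2 = 3248.79 + 3020.88 + 6230.58 + 5237.56 = 17737.81
ΣP(Period 0)Q(Period 0) = 2771.03×1 + 239.79×12 + 6102.52×1 + 2508.81×2 = 2771.03 + 2877.48 + 6102.52 + 5017.62 = 16768.65
L = 17737.81 / 16768.65 × 100 = 105.7796
Paasche component (current-period weights):
ΣP(Period 1)Q(Period 1) = 3248.79×1 + 251.74×13 + 6230.58×1 + 2618.78×2 = 3248.79 + 3272.62 + 6230.58 + 5237.56 = 17989.55
ΣP(Period 0)Q(Period 1) = 2771.03×1 + 239.79×13 + 6102.52×1 + 2508.81×2 = 2771.03 + 3117.27 + 6102.52 + 5017.62 = 17008.44
P = 17989.55 / 17008.44 × 100 = 105.7684
Fisher = √(L × P) = √(105.7796 × 105.7684) = 105.7740

105.77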